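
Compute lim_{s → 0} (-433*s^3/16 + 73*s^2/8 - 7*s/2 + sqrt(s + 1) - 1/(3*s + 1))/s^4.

-10373/128

Substitution gives 0/0 (the numerator vanishes to order 4).
Expand each term to order s^4: the coefficient of s^4 in √(1 + s) is -5/128 and in −1/(1 + 3s) is -81.
Lower-order terms cancel with the polynomial part, so the numerator is (-10373/128)·s^4 + o(s^4), and the limit is (-10373/128)/(1) = -10373/128.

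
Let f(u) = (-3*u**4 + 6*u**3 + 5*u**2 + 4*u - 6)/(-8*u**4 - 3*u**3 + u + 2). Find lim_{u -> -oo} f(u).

Numerator and denominator both have degree 4.
Dividing every term by u^4, all lower-order terms vanish and the limit is the ratio of leading coefficients, -3/(-8) = 3/8.

3/8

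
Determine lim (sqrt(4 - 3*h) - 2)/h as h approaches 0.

-3/4

A 0/0 form; rationalise with √(4 - 3h) + √4. This collapses the numerator to -3h, leaving -3/(√(4 - 3h) + √4) → -3/(2√4) = -3/4.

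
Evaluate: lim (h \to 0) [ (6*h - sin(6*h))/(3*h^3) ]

Direct substitution gives 0/0.
Apply L'Hôpital: lim (6 - 6*cos(6*h))/(9*h^2), still 0/0.
Apply L'Hôpital: lim (36*sin(6*h))/(18*h), still 0/0.
After 3 applications of L'Hôpital's rule the quotient is (216*cos(6*h))/(18); substituting h = 0 gives 12.

12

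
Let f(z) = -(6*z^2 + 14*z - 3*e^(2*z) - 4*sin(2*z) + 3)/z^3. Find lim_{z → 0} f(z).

-4/3

Substitution gives 0/0 (the numerator vanishes to order 3).
Expand each term to order z^3: the coefficient of z^3 in -3·e^(2z) is -4 and in -4·sin(2z) is 16/3.
Lower-order terms cancel with the polynomial part, so the numerator is (4/3)·z^3 + o(z^3), and the limit is (4/3)/(-1) = -4/3.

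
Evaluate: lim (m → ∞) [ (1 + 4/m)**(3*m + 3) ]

e^(12)

Write it as [(1 + 4/m)^m]^(3) · (1 + 4/m)^(3). The bracketed term tends to e^(4) and the second factor to 1, so the limit is e^(12).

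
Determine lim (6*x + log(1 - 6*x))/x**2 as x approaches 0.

-18

Direct substitution gives 0/0.
Apply L'Hôpital: lim (6 - 6/(1 - 6*x))/(2*x), still 0/0.
After 2 applications of L'Hôpital's rule the quotient is (-36/(1 - 6*x)^2)/(2); substituting x = 0 gives -18.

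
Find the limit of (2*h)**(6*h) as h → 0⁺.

1

Base → 0⁺ and exponent → 0⁺: a 0^0 form.
Take logs: 6h·ln(2h). This is 0·(−∞); rewriting as ln(2h)/(1/(6h)) and applying L'Hôpital gives 0.
Hence the limit is e^0 = 1.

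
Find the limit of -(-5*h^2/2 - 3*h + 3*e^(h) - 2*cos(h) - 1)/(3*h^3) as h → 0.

-1/6

Substitution gives 0/0 (the numerator vanishes to order 3).
Expand each term to order h^3: the coefficient of h^3 in -2·cos(h) is 0 and in 3·e^(h) is 1/2.
Lower-order terms cancel with the polynomial part, so the numerator is (1/2)·h^3 + o(h^3), and the limit is (1/2)/(-3) = -1/6.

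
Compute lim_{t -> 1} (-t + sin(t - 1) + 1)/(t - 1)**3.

-1/6

Direct substitution gives 0/0.
Apply L'Hôpital: lim (cos(t - 1) - 1)/(3*(t - 1)^2), still 0/0.
Apply L'Hôpital: lim (-sin(t - 1))/(6*t - 6), still 0/0.
After 3 applications of L'Hôpital's rule the quotient is (-cos(t - 1))/(6); substituting t = 1 gives -1/6.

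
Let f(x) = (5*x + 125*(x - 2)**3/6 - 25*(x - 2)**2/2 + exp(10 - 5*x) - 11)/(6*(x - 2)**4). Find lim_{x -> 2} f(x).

Direct substitution gives 0/0.
Apply L'Hôpital: lim (-25*x + 125*(x - 2)^2/2 - 5*e^(10 - 5*x) + 55)/(24*(x - 2)^3), still 0/0.
Apply L'Hôpital: lim (125*x + 25*e^(10 - 5*x) - 275)/(72*(x - 2)^2), still 0/0.
Apply L'Hôpital: lim (125 - 125*e^(10 - 5*x))/(144*x - 288), still 0/0.
After 4 applications of L'Hôpital's rule the quotient is (625*e^(10 - 5*x))/(144); substituting x = 2 gives 625/144.

625/144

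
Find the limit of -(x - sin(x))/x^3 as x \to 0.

-1/6

Direct substitution gives 0/0.
Apply L'Hôpital: lim (1 - cos(x))/(-3*x^2), still 0/0.
Apply L'Hôpital: lim (sin(x))/(-6*x), still 0/0.
After 3 applications of L'Hôpital's rule the quotient is (cos(x))/(-6); substituting x = 0 gives -1/6.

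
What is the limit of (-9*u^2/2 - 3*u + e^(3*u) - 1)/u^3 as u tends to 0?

9/2

Direct substitution gives 0/0.
Apply L'Hôpital: lim (-9*u + 3*e^(3*u) - 3)/(3*u^2), still 0/0.
Apply L'Hôpital: lim (9*e^(3*u) - 9)/(6*u), still 0/0.
After 3 applications of L'Hôpital's rule the quotient is (27*e^(3*u))/(6); substituting u = 0 gives 9/2.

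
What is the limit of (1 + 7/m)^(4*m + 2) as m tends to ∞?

e^(28)

Write it as [(1 + 7/m)^m]^(4) · (1 + 7/m)^(2). The bracketed term tends to e^(7) and the second factor to 1, so the limit is e^(28).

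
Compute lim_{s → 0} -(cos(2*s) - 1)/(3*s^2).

Direct substitution gives 0/0.
Apply L'Hôpital: lim (-2*sin(2*s))/(-6*s), still 0/0.
After 2 applications of L'Hôpital's rule the quotient is (-4*cos(2*s))/(-6); substituting s = 0 gives 2/3.

2/3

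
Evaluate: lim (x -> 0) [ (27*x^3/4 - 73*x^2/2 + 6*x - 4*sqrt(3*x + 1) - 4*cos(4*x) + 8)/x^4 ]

-2881/96

Substitution gives 0/0 (the numerator vanishes to order 4).
Expand each term to order x^4: the coefficient of x^4 in -4·cos(4x) is -128/3 and in -4·√(1 + 3x) is 405/32.
Lower-order terms cancel with the polynomial part, so the numerator is (-2881/96)·x^4 + o(x^4), and the limit is (-2881/96)/(1) = -2881/96.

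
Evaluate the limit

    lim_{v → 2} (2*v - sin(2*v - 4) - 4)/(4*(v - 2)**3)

Direct substitution gives 0/0.
Apply L'Hôpital: lim (2 - 2*cos(2*v - 4))/(12*(v - 2)^2), still 0/0.
Apply L'Hôpital: lim (4*sin(2*v - 4))/(24*v - 48), still 0/0.
After 3 applications of L'Hôpital's rule the quotient is (8*cos(2*v - 4))/(24); substituting v = 2 gives 1/3.

1/3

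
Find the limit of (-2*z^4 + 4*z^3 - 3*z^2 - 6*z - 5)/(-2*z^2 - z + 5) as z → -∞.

The numerator has higher degree (4 > 2); the quotient behaves like (-2/(-2))·z^2 for large |z|.
As z → −∞ this diverges to ∞.

∞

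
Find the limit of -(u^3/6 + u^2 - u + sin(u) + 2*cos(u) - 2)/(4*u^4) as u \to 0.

-1/48

Substitution gives 0/0; apply L'Hôpital's rule 4 times.
After differentiating numerator and denominator 4 times the quotient is (sin(u) + 2*cos(u))/(-96); at u = 0 this is -1/48.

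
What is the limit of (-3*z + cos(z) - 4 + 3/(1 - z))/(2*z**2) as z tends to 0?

Substitution gives 0/0; apply L'Hôpital's rule 2 times.
After differentiating numerator and denominator 2 times the quotient is (-cos(z) - 6/(z - 1)^3)/(4); at z = 0 this is 5/4.

5/4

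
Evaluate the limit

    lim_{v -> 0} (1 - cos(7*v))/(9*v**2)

49/18

Substitution gives 0/0.
Use (1 − cos u)/u² → 1/2 with u = 7v: the limit is 7²/(2·9) = 49/18.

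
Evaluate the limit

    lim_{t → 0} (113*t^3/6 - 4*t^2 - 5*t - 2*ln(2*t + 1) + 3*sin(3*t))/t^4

8

Substitution gives 0/0 (the numerator vanishes to order 4).
Expand each term to order t^4: the coefficient of t^4 in -2·ln(1 + 2t) is 8 and in 3·sin(3t) is 0.
Lower-order terms cancel with the polynomial part, so the numerator is (8)·t^4 + o(t^4), and the limit is (8)/(1) = 8.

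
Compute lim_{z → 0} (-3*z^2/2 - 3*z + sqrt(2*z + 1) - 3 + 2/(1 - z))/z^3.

5/2

Substitution gives 0/0 (the numerator vanishes to order 3).
Expand each term to order z^3: the coefficient of z^3 in √(1 + 2z) is 1/2 and in 2·1/(1 - z) is 2.
Lower-order terms cancel with the polynomial part, so the numerator is (5/2)·z^3 + o(z^3), and the limit is (5/2)/(1) = 5/2.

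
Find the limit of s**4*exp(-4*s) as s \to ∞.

Write as s^4/e^{4s}, an ∞/∞ form.
Exponential growth dominates any polynomial, so repeated L'Hôpital (or the standard result) gives 0.

0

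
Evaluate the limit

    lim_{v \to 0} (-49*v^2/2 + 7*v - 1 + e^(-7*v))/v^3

-343/6

Direct substitution gives 0/0.
Apply L'Hôpital: lim (-49*v + 7 - 7*e^(-7*v))/(3*v^2), still 0/0.
Apply L'Hôpital: lim (-49 + 49*e^(-7*v))/(6*v), still 0/0.
After 3 applications of L'Hôpital's rule the quotient is (-343*e^(-7*v))/(6); substituting v = 0 gives -343/6.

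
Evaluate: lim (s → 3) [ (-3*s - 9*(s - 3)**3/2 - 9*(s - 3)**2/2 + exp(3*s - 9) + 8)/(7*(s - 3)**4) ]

Direct substitution gives 0/0.
Apply L'Hôpital: lim (-9*s - 27*(s - 3)^2/2 + 3*e^(3*s - 9) + 24)/(28*(s - 3)^3), still 0/0.
Apply L'Hôpital: lim (-27*s + 9*e^(3*s - 9) + 72)/(84*(s - 3)^2), still 0/0.
Apply L'Hôpital: lim (27*e^(3*s - 9) - 27)/(168*s - 504), still 0/0.
After 4 applications of L'Hôpital's rule the quotient is (81*e^(3*s - 9))/(168); substituting s = 3 gives 27/56.

27/56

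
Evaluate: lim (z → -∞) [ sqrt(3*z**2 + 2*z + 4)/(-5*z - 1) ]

For large |z|, √(3*z^2 + 2*z + 4) ≈ √3·|z| and the denominator ≈ -5z.
Since z → −∞, |z| = −z, giving −√3/(-5) = √(3)/5.

√(3)/5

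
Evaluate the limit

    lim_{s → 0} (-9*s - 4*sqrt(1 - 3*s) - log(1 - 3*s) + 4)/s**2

9

Substitution gives 0/0; apply L'Hôpital's rule 2 times.
After differentiating numerator and denominator 2 times the quotient is (9/(1 - 3*s)^2 + 9*(3*s - 1)^2/(1 - 3*s)^(7/2))/(2); at s = 0 this is 9.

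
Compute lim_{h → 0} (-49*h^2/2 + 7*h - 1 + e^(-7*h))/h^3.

-343/6

Direct substitution gives 0/0.
Apply L'Hôpital: lim (-49*h + 7 - 7*e^(-7*h))/(3*h^2), still 0/0.
Apply L'Hôpital: lim (-49 + 49*e^(-7*h))/(6*h), still 0/0.
After 3 applications of L'Hôpital's rule the quotient is (-343*e^(-7*h))/(6); substituting h = 0 gives -343/6.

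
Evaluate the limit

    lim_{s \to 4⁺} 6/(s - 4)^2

∞

As s → 4⁺, (s - 4) → 0⁺, so (s - 4)^2 → 0⁺ and 6/(s - 4)^2 → ∞.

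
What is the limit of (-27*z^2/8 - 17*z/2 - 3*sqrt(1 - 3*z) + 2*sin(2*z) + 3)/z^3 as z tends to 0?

115/48

Substitution gives 0/0; apply L'Hôpital's rule 3 times.
After differentiating numerator and denominator 3 times the quotient is (-16*cos(2*z) + 243/(8*(1 - 3*z)^(5/2)))/(6); at z = 0 this is 115/48.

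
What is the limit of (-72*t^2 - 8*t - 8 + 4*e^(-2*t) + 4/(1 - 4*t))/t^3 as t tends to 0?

Substitution gives 0/0 (the numerator vanishes to order 3).
Expand each term to order t^3: the coefficient of t^3 in 4·e^(-2t) is -16/3 and in 4·1/(1 - 4t) is 256.
Lower-order terms cancel with the polynomial part, so the numerator is (752/3)·t^3 + o(t^3), and the limit is (752/3)/(1) = 752/3.

752/3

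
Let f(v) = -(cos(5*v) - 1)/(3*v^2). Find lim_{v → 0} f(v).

25/6

Direct substitution gives 0/0.
Apply L'Hôpital: lim (-5*sin(5*v))/(-6*v), still 0/0.
After 2 applications of L'Hôpital's rule the quotient is (-25*cos(5*v))/(-6); substituting v = 0 gives 25/6.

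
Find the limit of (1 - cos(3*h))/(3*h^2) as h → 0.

3/2

Substitution gives 0/0.
Use (1 − cos u)/u² → 1/2 with u = 3h: the limit is 3²/(2·3) = 3/2.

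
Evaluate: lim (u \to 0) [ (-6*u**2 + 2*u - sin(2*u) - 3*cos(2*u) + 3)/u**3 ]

Substitution gives 0/0 (the numerator vanishes to order 3).
Expand each term to order u^3: the coefficient of u^3 in -3·cos(2u) is 0 and in −sin(2u) is 4/3.
Lower-order terms cancel with the polynomial part, so the numerator is (4/3)·u^3 + o(u^3), and the limit is (4/3)/(1) = 4/3.

4/3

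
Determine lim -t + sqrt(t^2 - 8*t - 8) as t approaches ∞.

An ∞ − ∞ form. Rationalising with the conjugate, the difference becomes (-8t - 8) / (√(t^2 - 8*t - 8) + t).
For large t the denominator behaves like 2·t, so the quotient tends to -8/2 = -4.

-4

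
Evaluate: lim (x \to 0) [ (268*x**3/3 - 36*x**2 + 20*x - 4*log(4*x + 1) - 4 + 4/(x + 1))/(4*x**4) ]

Substitution gives 0/0 (the numerator vanishes to order 4).
Expand each term to order x^4: the coefficient of x^4 in 4·1/(1 + x) is 4 and in -4·ln(1 + 4x) is 256.
Lower-order terms cancel with the polynomial part, so the numerator is (260)·x^4 + o(x^4), and the limit is (260)/(4) = 65.

65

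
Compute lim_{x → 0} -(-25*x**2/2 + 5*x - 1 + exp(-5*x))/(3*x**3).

125/18

Direct substitution gives 0/0.
Apply L'Hôpital: lim (-25*x + 5 - 5*e^(-5*x))/(-9*x^2), still 0/0.
Apply L'Hôpital: lim (-25 + 25*e^(-5*x))/(-18*x), still 0/0.
After 3 applications of L'Hôpital's rule the quotient is (-125*e^(-5*x))/(-18); substituting x = 0 gives 125/18.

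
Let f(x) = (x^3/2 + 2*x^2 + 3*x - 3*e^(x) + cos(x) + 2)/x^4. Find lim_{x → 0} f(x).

Substitution gives 0/0; apply L'Hôpital's rule 4 times.
After differentiating numerator and denominator 4 times the quotient is (-3*e^(x) + cos(x))/(24); at x = 0 this is -1/12.

-1/12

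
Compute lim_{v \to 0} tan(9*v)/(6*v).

3/2

Substitution gives 0/0.
Since tan(u)/u → 1 as u → 0, tan(9v)/(9v) → 1 and the limit is 9/6 = 3/2.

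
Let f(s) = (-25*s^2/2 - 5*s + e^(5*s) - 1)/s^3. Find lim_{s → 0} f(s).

Direct substitution gives 0/0.
Apply L'Hôpital: lim (-25*s + 5*e^(5*s) - 5)/(3*s^2), still 0/0.
Apply L'Hôpital: lim (25*e^(5*s) - 25)/(6*s), still 0/0.
After 3 applications of L'Hôpital's rule the quotient is (125*e^(5*s))/(6); substituting s = 0 gives 125/6.

125/6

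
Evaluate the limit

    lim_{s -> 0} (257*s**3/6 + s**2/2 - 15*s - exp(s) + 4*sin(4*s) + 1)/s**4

-1/24

Substitution gives 0/0; apply L'Hôpital's rule 4 times.
After differentiating numerator and denominator 4 times the quotient is (-e^(s) + 1024*sin(4*s))/(24); at s = 0 this is -1/24.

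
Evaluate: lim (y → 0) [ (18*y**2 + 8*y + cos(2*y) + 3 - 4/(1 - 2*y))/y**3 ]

Substitution gives 0/0 (the numerator vanishes to order 3).
Expand each term to order y^3: the coefficient of y^3 in cos(2y) is 0 and in -4·1/(1 - 2y) is -32.
Lower-order terms cancel with the polynomial part, so the numerator is (-32)·y^3 + o(y^3), and the limit is (-32)/(1) = -32.

-32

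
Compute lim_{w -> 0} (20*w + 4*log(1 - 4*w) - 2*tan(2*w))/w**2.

Substitution gives 0/0 (the numerator vanishes to order 2).
Expand each term to order w^2: the coefficient of w^2 in -2·tan(2w) is 0 and in 4·ln(1 - 4w) is -32.
Lower-order terms cancel with the polynomial part, so the numerator is (-32)·w^2 + o(w^2), and the limit is (-32)/(1) = -32.

-32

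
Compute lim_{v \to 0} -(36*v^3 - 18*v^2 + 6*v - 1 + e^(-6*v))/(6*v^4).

-9

Direct substitution gives 0/0.
Apply L'Hôpital: lim (108*v^2 - 36*v + 6 - 6*e^(-6*v))/(-24*v^3), still 0/0.
Apply L'Hôpital: lim (216*v - 36 + 36*e^(-6*v))/(-72*v^2), still 0/0.
Apply L'Hôpital: lim (216 - 216*e^(-6*v))/(-144*v), still 0/0.
After 4 applications of L'Hôpital's rule the quotient is (1296*e^(-6*v))/(-144); substituting v = 0 gives -9.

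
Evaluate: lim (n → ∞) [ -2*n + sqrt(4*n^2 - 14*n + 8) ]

-7/2

An ∞ − ∞ form. Rationalising with the conjugate, the difference becomes (-14n + 8) / (√(4*n^2 - 14*n + 8) + 2n).
For large n the denominator behaves like 2·2n, so the quotient tends to -14/4 = -7/2.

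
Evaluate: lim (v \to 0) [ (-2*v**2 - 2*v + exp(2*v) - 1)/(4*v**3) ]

Direct substitution gives 0/0.
Apply L'Hôpital: lim (-4*v + 2*e^(2*v) - 2)/(12*v^2), still 0/0.
Apply L'Hôpital: lim (4*e^(2*v) - 4)/(24*v), still 0/0.
After 3 applications of L'Hôpital's rule the quotient is (8*e^(2*v))/(24); substituting v = 0 gives 1/3.

1/3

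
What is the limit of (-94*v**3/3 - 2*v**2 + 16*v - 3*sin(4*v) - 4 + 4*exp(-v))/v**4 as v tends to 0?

Substitution gives 0/0; apply L'Hôpital's rule 4 times.
After differentiating numerator and denominator 4 times the quotient is (-768*sin(4*v) + 4*e^(-v))/(24); at v = 0 this is 1/6.

1/6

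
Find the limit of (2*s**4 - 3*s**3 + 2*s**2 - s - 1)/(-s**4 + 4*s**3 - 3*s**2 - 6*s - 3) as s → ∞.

Numerator and denominator both have degree 4.
Dividing every term by s^4, all lower-order terms vanish and the limit is the ratio of leading coefficients, 2/(-1) = -2.

-2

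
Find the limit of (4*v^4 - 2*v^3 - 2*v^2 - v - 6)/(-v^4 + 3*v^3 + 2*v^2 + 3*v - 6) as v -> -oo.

-4

Numerator and denominator both have degree 4.
Dividing every term by v^4, all lower-order terms vanish and the limit is the ratio of leading coefficients, 4/(-1) = -4.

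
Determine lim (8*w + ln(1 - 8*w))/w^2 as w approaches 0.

Direct substitution gives 0/0.
Apply L'Hôpital: lim (8 - 8/(1 - 8*w))/(2*w), still 0/0.
After 2 applications of L'Hôpital's rule the quotient is (-64/(1 - 8*w)^2)/(2); substituting w = 0 gives -32.

-32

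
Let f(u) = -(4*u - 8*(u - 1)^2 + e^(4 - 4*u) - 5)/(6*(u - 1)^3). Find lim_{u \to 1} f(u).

Direct substitution gives 0/0.
Apply L'Hôpital: lim (-16*u - 4*e^(4 - 4*u) + 20)/(-18*(u - 1)^2), still 0/0.
Apply L'Hôpital: lim (16*e^(4 - 4*u) - 16)/(36 - 36*u), still 0/0.
After 3 applications of L'Hôpital's rule the quotient is (-64*e^(4 - 4*u))/(-36); substituting u = 1 gives 16/9.

16/9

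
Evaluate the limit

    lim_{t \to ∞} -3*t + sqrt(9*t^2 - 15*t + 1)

-5/2

An ∞ − ∞ form. Rationalising with the conjugate, the difference becomes (-15t + 1) / (√(9*t^2 - 15*t + 1) + 3t).
For large t the denominator behaves like 2·3t, so the quotient tends to -15/6 = -5/2.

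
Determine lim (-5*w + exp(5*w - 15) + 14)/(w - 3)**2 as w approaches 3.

Direct substitution gives 0/0.
Apply L'Hôpital: lim (5*e^(5*w - 15) - 5)/(2*w - 6), still 0/0.
After 2 applications of L'Hôpital's rule the quotient is (25*e^(5*w - 15))/(2); substituting w = 3 gives 25/2.

25/2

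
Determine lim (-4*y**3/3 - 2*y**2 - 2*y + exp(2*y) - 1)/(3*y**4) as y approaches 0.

2/9

Direct substitution gives 0/0.
Apply L'Hôpital: lim (-4*y^2 - 4*y + 2*e^(2*y) - 2)/(12*y^3), still 0/0.
Apply L'Hôpital: lim (-8*y + 4*e^(2*y) - 4)/(36*y^2), still 0/0.
Apply L'Hôpital: lim (8*e^(2*y) - 8)/(72*y), still 0/0.
After 4 applications of L'Hôpital's rule the quotient is (16*e^(2*y))/(72); substituting y = 0 gives 2/9.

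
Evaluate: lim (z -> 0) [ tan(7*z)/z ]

Substitution gives 0/0.
Since tan(u)/u → 1 as u → 0, tan(7z)/(7z) → 1 and the limit is 7.

7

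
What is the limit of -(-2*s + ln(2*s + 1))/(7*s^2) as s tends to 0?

Direct substitution gives 0/0.
Apply L'Hôpital: lim (-2 + 2/(2*s + 1))/(-14*s), still 0/0.
After 2 applications of L'Hôpital's rule the quotient is (-4/(2*s + 1)^2)/(-14); substituting s = 0 gives 2/7.

2/7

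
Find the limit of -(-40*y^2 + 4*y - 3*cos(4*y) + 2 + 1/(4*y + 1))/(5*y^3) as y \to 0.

64/5

Substitution gives 0/0; apply L'Hôpital's rule 3 times.
After differentiating numerator and denominator 3 times the quotient is (-192*sin(4*y) - 384/(4*y + 1)^4)/(-30); at y = 0 this is 64/5.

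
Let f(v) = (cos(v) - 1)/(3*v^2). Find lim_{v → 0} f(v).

-1/6

Direct substitution gives 0/0.
Apply L'Hôpital: lim (-sin(v))/(6*v), still 0/0.
After 2 applications of L'Hôpital's rule the quotient is (-cos(v))/(6); substituting v = 0 gives -1/6.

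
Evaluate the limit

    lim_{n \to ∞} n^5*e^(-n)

0

Write as n^5/e^{1n}, an ∞/∞ form.
Exponential growth dominates any polynomial, so repeated L'Hôpital (or the standard result) gives 0.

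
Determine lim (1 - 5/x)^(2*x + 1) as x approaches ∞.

Write it as [(1 - 5/x)^x]^(2) · (1 - 5/x)^(1). The bracketed term tends to e^(-5) and the second factor to 1, so the limit is e^(-10).

e^(-10)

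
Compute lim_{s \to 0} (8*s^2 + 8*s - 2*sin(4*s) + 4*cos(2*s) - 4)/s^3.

Substitution gives 0/0; apply L'Hôpital's rule 3 times.
After differentiating numerator and denominator 3 times the quotient is (32*sin(2*s) + 128*cos(4*s))/(6); at s = 0 this is 64/3.

64/3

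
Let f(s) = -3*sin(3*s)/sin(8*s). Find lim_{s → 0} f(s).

Substitution gives 0/0.
Divide numerator and denominator by s: sin(3s)/s → 3 and sin(8s)/s → 8, so the limit is -3·3/8 = -9/8.

-9/8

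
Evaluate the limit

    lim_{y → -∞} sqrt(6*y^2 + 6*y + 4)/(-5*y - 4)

√(6)/5

For large |y|, √(6*y^2 + 6*y + 4) ≈ √6·|y| and the denominator ≈ -5y.
Since y → −∞, |y| = −y, giving −√6/(-5) = √(6)/5.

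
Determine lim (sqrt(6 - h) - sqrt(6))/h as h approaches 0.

-√(6)/12

Substitution gives 0/0. Multiply numerator and denominator by the conjugate √(6 - h) + √6.
The numerator becomes (6 - h) − 6 = -h, so the expression simplifies to -1/(√(6 - h) + √6).
Letting h → 0 gives -1/(2√6) = -√(6)/12.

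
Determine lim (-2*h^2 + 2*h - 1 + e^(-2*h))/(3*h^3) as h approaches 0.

-4/9

Direct substitution gives 0/0.
Apply L'Hôpital: lim (-4*h + 2 - 2*e^(-2*h))/(9*h^2), still 0/0.
Apply L'Hôpital: lim (-4 + 4*e^(-2*h))/(18*h), still 0/0.
After 3 applications of L'Hôpital's rule the quotient is (-8*e^(-2*h))/(18); substituting h = 0 gives -4/9.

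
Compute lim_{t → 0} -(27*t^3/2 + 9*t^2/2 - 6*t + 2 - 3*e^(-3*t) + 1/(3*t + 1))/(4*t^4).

-567/32

Substitution gives 0/0 (the numerator vanishes to order 4).
Expand each term to order t^4: the coefficient of t^4 in -3·e^(-3t) is -81/8 and in 1/(1 + 3t) is 81.
Lower-order terms cancel with the polynomial part, so the numerator is (567/8)·t^4 + o(t^4), and the limit is (567/8)/(-4) = -567/32.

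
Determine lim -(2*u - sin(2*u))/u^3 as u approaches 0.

Direct substitution gives 0/0.
Apply L'Hôpital: lim (2 - 2*cos(2*u))/(-3*u^2), still 0/0.
Apply L'Hôpital: lim (4*sin(2*u))/(-6*u), still 0/0.
After 3 applications of L'Hôpital's rule the quotient is (8*cos(2*u))/(-6); substituting u = 0 gives -4/3.

-4/3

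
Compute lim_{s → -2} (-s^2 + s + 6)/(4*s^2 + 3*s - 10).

-5/13

Since s = -2 makes numerator and denominator zero, (s + 2) divides both.
Cancelling it gives (3 - s)/(4*s - 5); now plug in s = -2 to get -5/13.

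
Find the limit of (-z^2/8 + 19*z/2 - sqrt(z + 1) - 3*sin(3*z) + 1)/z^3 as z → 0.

Substitution gives 0/0 (the numerator vanishes to order 3).
Expand each term to order z^3: the coefficient of z^3 in −√(1 + z) is -1/16 and in -3·sin(3z) is 27/2.
Lower-order terms cancel with the polynomial part, so the numerator is (215/16)·z^3 + o(z^3), and the limit is (215/16)/(1) = 215/16.

215/16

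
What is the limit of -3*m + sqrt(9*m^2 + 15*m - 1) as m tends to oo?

5/2

This has the form ∞ − ∞. Multiply and divide by the conjugate √(9*m^2 + 15*m - 1) + 3m.
That gives (15m - 1) / (√(9*m^2 + 15*m - 1) + 3m).
Divide numerator and denominator by m: the limit is 15/(2·3) = 5/2.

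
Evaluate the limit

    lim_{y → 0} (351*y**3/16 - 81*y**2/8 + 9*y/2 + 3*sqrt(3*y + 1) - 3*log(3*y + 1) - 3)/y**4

6561/128

Substitution gives 0/0; apply L'Hôpital's rule 4 times.
After differentiating numerator and denominator 4 times the quotient is (1458/(3*y + 1)^4 - 3645/(16*(3*y + 1)^(7/2)))/(24); at y = 0 this is 6561/128.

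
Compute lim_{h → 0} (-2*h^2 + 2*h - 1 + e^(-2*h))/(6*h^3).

-2/9

Direct substitution gives 0/0.
Apply L'Hôpital: lim (-4*h + 2 - 2*e^(-2*h))/(18*h^2), still 0/0.
Apply L'Hôpital: lim (-4 + 4*e^(-2*h))/(36*h), still 0/0.
After 3 applications of L'Hôpital's rule the quotient is (-8*e^(-2*h))/(36); substituting h = 0 gives -2/9.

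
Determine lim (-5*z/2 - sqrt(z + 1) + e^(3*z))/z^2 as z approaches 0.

37/8

Substitution gives 0/0 (the numerator vanishes to order 2).
Expand each term to order z^2: the coefficient of z^2 in e^(3z) is 9/2 and in −√(1 + z) is 1/8.
Lower-order terms cancel with the polynomial part, so the numerator is (37/8)·z^2 + o(z^2), and the limit is (37/8)/(1) = 37/8.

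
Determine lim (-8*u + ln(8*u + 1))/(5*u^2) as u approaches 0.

-32/5

Direct substitution gives 0/0.
Apply L'Hôpital: lim (-8 + 8/(8*u + 1))/(10*u), still 0/0.
After 2 applications of L'Hôpital's rule the quotient is (-64/(8*u + 1)^2)/(10); substituting u = 0 gives -32/5.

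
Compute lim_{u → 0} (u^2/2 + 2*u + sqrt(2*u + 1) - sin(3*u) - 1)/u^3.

Substitution gives 0/0; apply L'Hôpital's rule 3 times.
After differentiating numerator and denominator 3 times the quotient is (27*cos(3*u) + 3/(2*u + 1)^(5/2))/(6); at u = 0 this is 5.

5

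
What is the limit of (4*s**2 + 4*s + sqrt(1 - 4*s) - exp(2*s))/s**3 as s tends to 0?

-16/3

Substitution gives 0/0; apply L'Hôpital's rule 3 times.
After differentiating numerator and denominator 3 times the quotient is (-8*e^(2*s) - 24/(1 - 4*s)^(5/2))/(6); at s = 0 this is -16/3.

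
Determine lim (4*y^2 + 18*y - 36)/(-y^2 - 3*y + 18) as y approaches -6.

-10/3

Since y = -6 makes numerator and denominator zero, (y + 6) divides both.
Cancelling it gives (4*y - 6)/(3 - y); now plug in y = -6 to get -10/3.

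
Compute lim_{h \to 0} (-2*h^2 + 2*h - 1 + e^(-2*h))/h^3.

-4/3

Direct substitution gives 0/0.
Apply L'Hôpital: lim (-4*h + 2 - 2*e^(-2*h))/(3*h^2), still 0/0.
Apply L'Hôpital: lim (-4 + 4*e^(-2*h))/(6*h), still 0/0.
After 3 applications of L'Hôpital's rule the quotient is (-8*e^(-2*h))/(6); substituting h = 0 gives -4/3.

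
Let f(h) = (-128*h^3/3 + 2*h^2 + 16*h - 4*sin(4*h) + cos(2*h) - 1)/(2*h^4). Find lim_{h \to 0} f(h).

1/3

Substitution gives 0/0 (the numerator vanishes to order 4).
Expand each term to order h^4: the coefficient of h^4 in -4·sin(4h) is 0 and in cos(2h) is 2/3.
Lower-order terms cancel with the polynomial part, so the numerator is (2/3)·h^4 + o(h^4), and the limit is (2/3)/(2) = 1/3.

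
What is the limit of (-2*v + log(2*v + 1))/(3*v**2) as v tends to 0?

Direct substitution gives 0/0.
Apply L'Hôpital: lim (-2 + 2/(2*v + 1))/(6*v), still 0/0.
After 2 applications of L'Hôpital's rule the quotient is (-4/(2*v + 1)^2)/(6); substituting v = 0 gives -2/3.

-2/3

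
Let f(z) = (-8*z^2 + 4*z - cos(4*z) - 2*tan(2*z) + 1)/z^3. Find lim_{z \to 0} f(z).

Substitution gives 0/0; apply L'Hôpital's rule 3 times.
After differentiating numerator and denominator 3 times the quotient is (-64*sin(4*z) - 96*tan(2*z)^4 - 128*tan(2*z)^2 - 32)/(6); at z = 0 this is -16/3.

-16/3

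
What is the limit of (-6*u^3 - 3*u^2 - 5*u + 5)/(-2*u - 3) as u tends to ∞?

∞

The numerator has higher degree (3 > 1); the quotient behaves like (-6/(-2))·u^2 for large |u|.
As u → +∞ this diverges to ∞.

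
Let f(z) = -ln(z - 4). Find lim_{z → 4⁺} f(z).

∞

As z → 4⁺, z - 4 → 0⁺ and ln(z - 4) → −∞.
Multiplying by -1 gives ∞.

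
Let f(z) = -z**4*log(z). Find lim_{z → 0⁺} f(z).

This is a 0·(−∞) form. Rewrite as -1·ln(z) / z^(−4) and apply L'Hôpital:
the derivative quotient is -1·(1/z) / (−4·z^(−5)) = (1/4)·z^4 → 0.

0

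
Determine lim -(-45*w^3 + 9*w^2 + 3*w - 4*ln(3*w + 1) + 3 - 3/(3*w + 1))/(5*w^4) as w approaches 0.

162/5

Substitution gives 0/0 (the numerator vanishes to order 4).
Expand each term to order w^4: the coefficient of w^4 in -4·ln(1 + 3w) is 81 and in -3·1/(1 + 3w) is -243.
Lower-order terms cancel with the polynomial part, so the numerator is (-162)·w^4 + o(w^4), and the limit is (-162)/(-5) = 162/5.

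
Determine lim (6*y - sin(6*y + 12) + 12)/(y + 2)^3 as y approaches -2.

Direct substitution gives 0/0.
Apply L'Hôpital: lim (6 - 6*cos(6*y + 12))/(3*(y + 2)^2), still 0/0.
Apply L'Hôpital: lim (36*sin(6*y + 12))/(6*y + 12), still 0/0.
After 3 applications of L'Hôpital's rule the quotient is (216*cos(6*y + 12))/(6); substituting y = -2 gives 36.

36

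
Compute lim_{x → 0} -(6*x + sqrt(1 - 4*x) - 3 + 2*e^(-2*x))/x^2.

-2

Substitution gives 0/0; apply L'Hôpital's rule 2 times.
After differentiating numerator and denominator 2 times the quotient is (8*e^(-2*x) - 4/(1 - 4*x)^(3/2))/(-2); at x = 0 this is -2.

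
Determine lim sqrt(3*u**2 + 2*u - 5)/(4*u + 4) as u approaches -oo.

-√(3)/4

For large |u|, √(3*u^2 + 2*u - 5) ≈ √3·|u| and the denominator ≈ 4u.
Since u → −∞, |u| = −u, giving −√3/(4) = -√(3)/4.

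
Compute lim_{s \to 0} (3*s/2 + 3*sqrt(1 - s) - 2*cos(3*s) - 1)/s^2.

Substitution gives 0/0; apply L'Hôpital's rule 2 times.
After differentiating numerator and denominator 2 times the quotient is (18*cos(3*s) - 3/(4*(1 - s)^(3/2)))/(2); at s = 0 this is 69/8.

69/8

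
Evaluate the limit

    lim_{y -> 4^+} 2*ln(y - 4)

-∞

As y → 4⁺, y - 4 → 0⁺ and ln(y - 4) → −∞.
Multiplying by 2 gives -∞.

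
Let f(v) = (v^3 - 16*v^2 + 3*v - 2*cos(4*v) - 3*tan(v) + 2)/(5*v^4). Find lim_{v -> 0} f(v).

-64/15

Substitution gives 0/0 (the numerator vanishes to order 4).
Expand each term to order v^4: the coefficient of v^4 in -2·cos(4v) is -64/3 and in -3·tan(v) is 0.
Lower-order terms cancel with the polynomial part, so the numerator is (-64/3)·v^4 + o(v^4), and the limit is (-64/3)/(5) = -64/15.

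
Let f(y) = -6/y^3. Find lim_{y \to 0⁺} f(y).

-∞

As y → 0⁺, (y) → 0⁺, so (y)^3 → 0⁺ and -6/(y)^3 → -∞.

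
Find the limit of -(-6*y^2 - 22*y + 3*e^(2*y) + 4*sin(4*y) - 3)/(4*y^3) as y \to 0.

29/3

Substitution gives 0/0 (the numerator vanishes to order 3).
Expand each term to order y^3: the coefficient of y^3 in 3·e^(2y) is 4 and in 4·sin(4y) is -128/3.
Lower-order terms cancel with the polynomial part, so the numerator is (-116/3)·y^3 + o(y^3), and the limit is (-116/3)/(-4) = 29/3.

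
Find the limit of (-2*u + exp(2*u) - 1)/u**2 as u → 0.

2

Direct substitution gives 0/0.
Apply L'Hôpital: lim (2*e^(2*u) - 2)/(2*u), still 0/0.
After 2 applications of L'Hôpital's rule the quotient is (4*e^(2*u))/(2); substituting u = 0 gives 2.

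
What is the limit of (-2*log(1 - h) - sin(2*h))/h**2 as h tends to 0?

Substitution gives 0/0 (the numerator vanishes to order 2).
Expand each term to order h^2: the coefficient of h^2 in -2·ln(1 - h) is 1 and in −sin(2h) is 0.
Lower-order terms cancel with the polynomial part, so the numerator is (1)·h^2 + o(h^2), and the limit is (1)/(1) = 1.

1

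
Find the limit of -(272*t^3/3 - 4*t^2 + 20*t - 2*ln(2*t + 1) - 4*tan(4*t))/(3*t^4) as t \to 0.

-8/3

Substitution gives 0/0 (the numerator vanishes to order 4).
Expand each term to order t^4: the coefficient of t^4 in -4·tan(4t) is 0 and in -2·ln(1 + 2t) is 8.
Lower-order terms cancel with the polynomial part, so the numerator is (8)·t^4 + o(t^4), and the limit is (8)/(-3) = -8/3.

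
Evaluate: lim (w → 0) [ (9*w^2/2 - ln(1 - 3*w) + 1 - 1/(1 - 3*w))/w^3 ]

-18

Substitution gives 0/0; apply L'Hôpital's rule 3 times.
After differentiating numerator and denominator 3 times the quotient is (54*(-3*w - 2)/(3*w - 1)^4)/(6); at w = 0 this is -18.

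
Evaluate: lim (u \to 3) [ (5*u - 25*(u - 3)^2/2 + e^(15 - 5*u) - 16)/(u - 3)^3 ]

Direct substitution gives 0/0.
Apply L'Hôpital: lim (-25*u - 5*e^(15 - 5*u) + 80)/(3*(u - 3)^2), still 0/0.
Apply L'Hôpital: lim (25*e^(15 - 5*u) - 25)/(6*u - 18), still 0/0.
After 3 applications of L'Hôpital's rule the quotient is (-125*e^(15 - 5*u))/(6); substituting u = 3 gives -125/6.

-125/6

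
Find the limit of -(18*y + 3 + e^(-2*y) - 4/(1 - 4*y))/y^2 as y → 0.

62

Substitution gives 0/0; apply L'Hôpital's rule 2 times.
After differentiating numerator and denominator 2 times the quotient is (4*e^(-2*y) + 128/(4*y - 1)^3)/(-2); at y = 0 this is 62.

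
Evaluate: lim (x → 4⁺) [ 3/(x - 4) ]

∞

As x → 4⁺, (x - 4) → 0⁺, so (x - 4)^1 → 0⁺ and 3/(x - 4)^1 → ∞.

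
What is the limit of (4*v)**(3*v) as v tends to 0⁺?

Base → 0⁺ and exponent → 0⁺: a 0^0 form.
Take logs: 3v·ln(4v). This is 0·(−∞); rewriting as ln(4v)/(1/(3v)) and applying L'Hôpital gives 0.
Hence the limit is e^0 = 1.

1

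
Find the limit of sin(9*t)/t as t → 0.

Substitution gives 0/0.
Write it as (9)·sin(9t)/(9t); since sin(u)/u → 1, the limit is 9.

9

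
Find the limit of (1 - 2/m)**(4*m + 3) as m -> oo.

e^(-8)

The base → 1 and the exponent → ∞: a 1^∞ form.
Take logarithms: (4m + 3)·ln(1 - 2/m). Since ln(1+u) ~ u for small u, this behaves like (4m)·(-2/m) → -8.
So the limit is e^(-8).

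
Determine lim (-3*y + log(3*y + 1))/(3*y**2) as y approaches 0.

Direct substitution gives 0/0.
Apply L'Hôpital: lim (-3 + 3/(3*y + 1))/(6*y), still 0/0.
After 2 applications of L'Hôpital's rule the quotient is (-9/(3*y + 1)^2)/(6); substituting y = 0 gives -3/2.

-3/2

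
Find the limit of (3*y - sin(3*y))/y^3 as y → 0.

Direct substitution gives 0/0.
Apply L'Hôpital: lim (3 - 3*cos(3*y))/(3*y^2), still 0/0.
Apply L'Hôpital: lim (9*sin(3*y))/(6*y), still 0/0.
After 3 applications of L'Hôpital's rule the quotient is (27*cos(3*y))/(6); substituting y = 0 gives 9/2.

9/2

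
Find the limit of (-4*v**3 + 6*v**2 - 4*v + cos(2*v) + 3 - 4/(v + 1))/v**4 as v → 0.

Substitution gives 0/0 (the numerator vanishes to order 4).
Expand each term to order v^4: the coefficient of v^4 in -4·1/(1 + v) is -4 and in cos(2v) is 2/3.
Lower-order terms cancel with the polynomial part, so the numerator is (-10/3)·v^4 + o(v^4), and the limit is (-10/3)/(1) = -10/3.

-10/3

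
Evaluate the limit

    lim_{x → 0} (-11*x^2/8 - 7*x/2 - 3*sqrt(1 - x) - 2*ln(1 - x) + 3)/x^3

Substitution gives 0/0 (the numerator vanishes to order 3).
Expand each term to order x^3: the coefficient of x^3 in -2·ln(1 - x) is 2/3 and in -3·√(1 - x) is 3/16.
Lower-order terms cancel with the polynomial part, so the numerator is (41/48)·x^3 + o(x^3), and the limit is (41/48)/(1) = 41/48.

41/48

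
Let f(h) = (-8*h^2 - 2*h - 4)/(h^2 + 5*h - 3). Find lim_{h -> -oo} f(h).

Numerator and denominator both have degree 2.
Dividing every term by h^2, all lower-order terms vanish and the limit is the ratio of leading coefficients, -8/(1) = -8.

-8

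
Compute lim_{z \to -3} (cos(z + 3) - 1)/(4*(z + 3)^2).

Direct substitution gives 0/0.
Apply L'Hôpital: lim (-sin(z + 3))/(8*z + 24), still 0/0.
After 2 applications of L'Hôpital's rule the quotient is (-cos(z + 3))/(8); substituting z = -3 gives -1/8.

-1/8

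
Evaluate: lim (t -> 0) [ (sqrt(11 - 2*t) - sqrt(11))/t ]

A 0/0 form; rationalise with √(11 - 2t) + √11. This collapses the numerator to -2t, leaving -2/(√(11 - 2t) + √11) → -2/(2√11) = -√(11)/11.

-√(11)/11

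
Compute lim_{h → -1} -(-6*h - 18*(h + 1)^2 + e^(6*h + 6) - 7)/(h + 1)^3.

-36

Direct substitution gives 0/0.
Apply L'Hôpital: lim (-36*h + 6*e^(6*h + 6) - 42)/(-3*(h + 1)^2), still 0/0.
Apply L'Hôpital: lim (36*e^(6*h + 6) - 36)/(-6*h - 6), still 0/0.
After 3 applications of L'Hôpital's rule the quotient is (216*e^(6*h + 6))/(-6); substituting h = -1 gives -36.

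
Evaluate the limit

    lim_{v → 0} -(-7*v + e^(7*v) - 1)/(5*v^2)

Direct substitution gives 0/0.
Apply L'Hôpital: lim (7*e^(7*v) - 7)/(-10*v), still 0/0.
After 2 applications of L'Hôpital's rule the quotient is (49*e^(7*v))/(-10); substituting v = 0 gives -49/10.

-49/10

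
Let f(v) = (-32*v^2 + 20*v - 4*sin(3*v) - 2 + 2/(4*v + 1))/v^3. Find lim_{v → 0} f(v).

-110

Substitution gives 0/0 (the numerator vanishes to order 3).
Expand each term to order v^3: the coefficient of v^3 in 2·1/(1 + 4v) is -128 and in -4·sin(3v) is 18.
Lower-order terms cancel with the polynomial part, so the numerator is (-110)·v^3 + o(v^3), and the limit is (-110)/(1) = -110.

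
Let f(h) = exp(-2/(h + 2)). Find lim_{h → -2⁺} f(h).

As h → -2⁺, -2/(h + 2) → −∞, so e^(-2/(h + 2)) → 0.

0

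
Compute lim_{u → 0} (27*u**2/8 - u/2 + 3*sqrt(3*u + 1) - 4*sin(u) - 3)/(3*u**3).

275/144

Substitution gives 0/0; apply L'Hôpital's rule 3 times.
After differentiating numerator and denominator 3 times the quotient is (4*cos(u) + 243/(8*(3*u + 1)^(5/2)))/(18); at u = 0 this is 275/144.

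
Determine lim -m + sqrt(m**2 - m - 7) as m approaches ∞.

-1/2

This has the form ∞ − ∞. Multiply and divide by the conjugate √(m^2 - m - 7) + m.
That gives (-m - 7) / (√(m^2 - m - 7) + m).
Divide numerator and denominator by m: the limit is -1/(2·1) = -1/2.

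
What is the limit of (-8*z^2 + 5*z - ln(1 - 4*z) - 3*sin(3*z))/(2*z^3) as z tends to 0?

Substitution gives 0/0 (the numerator vanishes to order 3).
Expand each term to order z^3: the coefficient of z^3 in -3·sin(3z) is 27/2 and in −ln(1 - 4z) is 64/3.
Lower-order terms cancel with the polynomial part, so the numerator is (209/6)·z^3 + o(z^3), and the limit is (209/6)/(2) = 209/12.

209/12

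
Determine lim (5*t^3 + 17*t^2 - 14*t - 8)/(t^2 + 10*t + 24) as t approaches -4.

45

Direct substitution gives 0/0, so factor. Both numerator and denominator have (t + 4) as a factor.
After cancelling, the expression reduces to (5*t^2 - 3*t - 2)/(t + 6).
Substituting t = -4 gives 45.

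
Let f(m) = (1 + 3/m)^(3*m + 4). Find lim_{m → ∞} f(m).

e^(9)

Write it as [(1 + 3/m)^m]^(3) · (1 + 3/m)^(4). The bracketed term tends to e^(3) and the second factor to 1, so the limit is e^(9).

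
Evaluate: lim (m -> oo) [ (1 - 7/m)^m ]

e^(-7)

Write it as [(1 - 7/m)^m]^(1) · (1 - 7/m)^(0). The bracketed term tends to e^(-7) and the second factor to 1, so the limit is e^(-7).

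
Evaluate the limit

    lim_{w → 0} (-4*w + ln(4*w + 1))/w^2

-8

Direct substitution gives 0/0.
Apply L'Hôpital: lim (-4 + 4/(4*w + 1))/(2*w), still 0/0.
After 2 applications of L'Hôpital's rule the quotient is (-16/(4*w + 1)^2)/(2); substituting w = 0 gives -8.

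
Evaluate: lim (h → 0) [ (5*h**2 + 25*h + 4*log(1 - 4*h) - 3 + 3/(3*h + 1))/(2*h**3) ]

-499/6

Substitution gives 0/0; apply L'Hôpital's rule 3 times.
After differentiating numerator and denominator 3 times the quotient is (512/(4*h - 1)^3 - 486/(3*h + 1)^4)/(12); at h = 0 this is -499/6.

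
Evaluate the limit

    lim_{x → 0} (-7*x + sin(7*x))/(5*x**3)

Direct substitution gives 0/0.
Apply L'Hôpital: lim (7*cos(7*x) - 7)/(15*x^2), still 0/0.
Apply L'Hôpital: lim (-49*sin(7*x))/(30*x), still 0/0.
After 3 applications of L'Hôpital's rule the quotient is (-343*cos(7*x))/(30); substituting x = 0 gives -343/30.

-343/30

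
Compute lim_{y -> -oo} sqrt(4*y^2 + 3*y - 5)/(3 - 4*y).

1/2

For large |y|, √(4*y^2 + 3*y - 5) ≈ √4·|y| and the denominator ≈ -4y.
Since y → −∞, |y| = −y, giving −√4/(-4) = 1/2.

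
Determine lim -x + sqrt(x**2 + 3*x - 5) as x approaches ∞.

An ∞ − ∞ form. Rationalising with the conjugate, the difference becomes (3x - 5) / (√(x^2 + 3*x - 5) + x).
For large x the denominator behaves like 2·x, so the quotient tends to 3/2 = 3/2.

3/2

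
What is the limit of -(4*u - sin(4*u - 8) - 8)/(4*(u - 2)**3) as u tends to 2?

Direct substitution gives 0/0.
Apply L'Hôpital: lim (4 - 4*cos(4*u - 8))/(-12*(u - 2)^2), still 0/0.
Apply L'Hôpital: lim (16*sin(4*u - 8))/(48 - 24*u), still 0/0.
After 3 applications of L'Hôpital's rule the quotient is (64*cos(4*u - 8))/(-24); substituting u = 2 gives -8/3.

-8/3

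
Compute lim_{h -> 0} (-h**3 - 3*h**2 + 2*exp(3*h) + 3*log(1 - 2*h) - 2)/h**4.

Substitution gives 0/0; apply L'Hôpital's rule 4 times.
After differentiating numerator and denominator 4 times the quotient is (162*e^(3*h) - 288/(2*h - 1)^4)/(24); at h = 0 this is -21/4.

-21/4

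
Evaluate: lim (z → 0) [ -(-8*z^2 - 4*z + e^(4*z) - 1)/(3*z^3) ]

Direct substitution gives 0/0.
Apply L'Hôpital: lim (-16*z + 4*e^(4*z) - 4)/(-9*z^2), still 0/0.
Apply L'Hôpital: lim (16*e^(4*z) - 16)/(-18*z), still 0/0.
After 3 applications of L'Hôpital's rule the quotient is (64*e^(4*z))/(-18); substituting z = 0 gives -32/9.

-32/9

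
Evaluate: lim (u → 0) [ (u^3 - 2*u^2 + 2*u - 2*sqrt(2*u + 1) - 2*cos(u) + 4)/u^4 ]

Substitution gives 0/0; apply L'Hôpital's rule 4 times.
After differentiating numerator and denominator 4 times the quotient is (-2*cos(u) + 30/(2*u + 1)^(7/2))/(24); at u = 0 this is 7/6.

7/6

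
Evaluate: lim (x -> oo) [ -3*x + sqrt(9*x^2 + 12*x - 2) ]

2

This has the form ∞ − ∞. Multiply and divide by the conjugate √(9*x^2 + 12*x - 2) + 3x.
That gives (12x - 2) / (√(9*x^2 + 12*x - 2) + 3x).
Divide numerator and denominator by x: the limit is 12/(2·3) = 2.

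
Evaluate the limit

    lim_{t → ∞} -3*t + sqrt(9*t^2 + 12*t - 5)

This has the form ∞ − ∞. Multiply and divide by the conjugate √(9*t^2 + 12*t - 5) + 3t.
That gives (12t - 5) / (√(9*t^2 + 12*t - 5) + 3t).
Divide numerator and denominator by t: the limit is 12/(2·3) = 2.

2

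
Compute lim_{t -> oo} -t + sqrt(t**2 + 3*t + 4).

An ∞ − ∞ form. Rationalising with the conjugate, the difference becomes (3t + 4) / (√(t^2 + 3*t + 4) + t).
For large t the denominator behaves like 2·t, so the quotient tends to 3/2 = 3/2.

3/2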